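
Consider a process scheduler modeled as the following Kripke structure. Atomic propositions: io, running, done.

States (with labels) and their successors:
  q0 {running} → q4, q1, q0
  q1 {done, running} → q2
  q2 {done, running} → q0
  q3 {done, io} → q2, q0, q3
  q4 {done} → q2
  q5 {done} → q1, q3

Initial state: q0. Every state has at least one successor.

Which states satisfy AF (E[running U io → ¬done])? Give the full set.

{q0, q1, q2, q4, q5}

States satisfying E[running U io → ¬done]: {q0, q1, q2, q4, q5}.
States satisfying AF (E[running U io → ¬done]): {q0, q1, q2, q4, q5}.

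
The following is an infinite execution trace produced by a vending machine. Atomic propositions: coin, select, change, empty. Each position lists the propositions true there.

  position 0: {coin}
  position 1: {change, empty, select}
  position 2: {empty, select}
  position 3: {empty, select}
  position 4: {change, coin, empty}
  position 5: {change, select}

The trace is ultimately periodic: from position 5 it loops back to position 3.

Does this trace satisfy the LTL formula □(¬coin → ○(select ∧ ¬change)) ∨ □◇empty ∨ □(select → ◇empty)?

Yes

select → ◇empty holds at every position 0..5, and those are all positions ever visited, so □(select → ◇empty) holds.
Positions where select holds: 1, 2, 3, 5.
Check ◇empty at each: 1→ok, 2→ok, 3→ok, 5→ok.
At position 0: □(¬coin → ○(select ∧ ¬change)) ∨ □◇empty is true; □(select → ◇empty) is true; so □(¬coin → ○(select ∧ ¬change)) ∨ □◇empty ∨ □(select → ◇empty) is true.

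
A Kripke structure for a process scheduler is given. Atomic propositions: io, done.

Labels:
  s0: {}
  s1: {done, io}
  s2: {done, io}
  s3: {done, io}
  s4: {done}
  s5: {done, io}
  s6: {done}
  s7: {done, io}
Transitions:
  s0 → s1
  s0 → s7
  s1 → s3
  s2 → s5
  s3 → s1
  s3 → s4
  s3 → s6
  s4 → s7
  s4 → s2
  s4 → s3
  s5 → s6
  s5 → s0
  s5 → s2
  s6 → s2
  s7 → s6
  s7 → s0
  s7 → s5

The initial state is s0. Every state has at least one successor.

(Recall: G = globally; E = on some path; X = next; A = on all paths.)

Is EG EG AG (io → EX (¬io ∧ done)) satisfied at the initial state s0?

Does not hold

States satisfying EG AG (io → EX (¬io ∧ done)): ∅.
States satisfying EG EG AG (io → EX (¬io ∧ done)): ∅.
No suitable path/successor from s0 witnesses the formula.
s0 ∉ Sat(EG EG AG (io → EX (¬io ∧ done))).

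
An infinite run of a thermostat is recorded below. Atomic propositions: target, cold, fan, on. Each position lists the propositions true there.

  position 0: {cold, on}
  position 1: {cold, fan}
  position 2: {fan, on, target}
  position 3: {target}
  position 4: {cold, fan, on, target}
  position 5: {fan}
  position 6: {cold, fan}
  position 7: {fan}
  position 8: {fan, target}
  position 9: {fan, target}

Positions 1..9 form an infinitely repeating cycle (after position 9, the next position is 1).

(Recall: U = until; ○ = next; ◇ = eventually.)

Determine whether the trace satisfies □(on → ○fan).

on → ○fan must hold at every position from 0 onward. It fails at position 2, so □(on → ○fan) is false.
Positions where on holds: 0, 2, 4.
Check ○fan at each: 0→ok, 2→fails, 4→ok.

Does not hold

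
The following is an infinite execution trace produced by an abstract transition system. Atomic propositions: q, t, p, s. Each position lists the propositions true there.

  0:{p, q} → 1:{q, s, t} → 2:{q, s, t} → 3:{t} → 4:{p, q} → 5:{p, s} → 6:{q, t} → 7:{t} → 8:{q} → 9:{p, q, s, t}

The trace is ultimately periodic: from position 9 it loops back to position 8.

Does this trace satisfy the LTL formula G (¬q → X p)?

¬q → X p must hold at every position from 0 onward. It fails at position 5, so G (¬q → X p) is false.
Positions where ¬q holds: 3, 5, 7.
Check X p at each: 3→ok, 5→fails, 7→fails.

No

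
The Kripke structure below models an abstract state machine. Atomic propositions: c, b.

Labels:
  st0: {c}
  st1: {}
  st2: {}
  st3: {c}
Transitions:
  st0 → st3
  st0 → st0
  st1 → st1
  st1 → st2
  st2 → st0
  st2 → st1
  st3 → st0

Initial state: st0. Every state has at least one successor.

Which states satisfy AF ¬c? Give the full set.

States satisfying ¬c: {st1, st2}.
States satisfying AF ¬c: {st1, st2}.

{st1, st2}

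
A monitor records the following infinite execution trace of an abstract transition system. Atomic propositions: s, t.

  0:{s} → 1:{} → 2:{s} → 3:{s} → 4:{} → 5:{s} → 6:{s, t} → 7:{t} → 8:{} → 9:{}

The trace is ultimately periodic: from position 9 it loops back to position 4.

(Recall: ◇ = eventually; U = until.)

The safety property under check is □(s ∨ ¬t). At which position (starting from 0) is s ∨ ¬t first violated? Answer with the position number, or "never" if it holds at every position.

Check s ∨ ¬t at each position in order: 0 ✓, 1 ✓, 2 ✓, 3 ✓, 4 ✓, 5 ✓, 6 ✓.
At position 7 the labels are {t}, so s ∨ ¬t is false there. This is the first violation.

7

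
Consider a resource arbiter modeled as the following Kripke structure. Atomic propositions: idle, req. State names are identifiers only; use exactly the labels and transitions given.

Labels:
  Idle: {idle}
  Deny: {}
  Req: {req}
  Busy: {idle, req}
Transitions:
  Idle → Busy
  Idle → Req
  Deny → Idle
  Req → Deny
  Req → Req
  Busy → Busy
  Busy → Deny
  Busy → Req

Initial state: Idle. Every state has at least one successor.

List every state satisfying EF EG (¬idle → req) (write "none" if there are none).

States satisfying EG (¬idle → req): {Idle, Req, Busy}.
States satisfying EF EG (¬idle → req): {Idle, Deny, Req, Busy}.

{Idle, Deny, Req, Busy}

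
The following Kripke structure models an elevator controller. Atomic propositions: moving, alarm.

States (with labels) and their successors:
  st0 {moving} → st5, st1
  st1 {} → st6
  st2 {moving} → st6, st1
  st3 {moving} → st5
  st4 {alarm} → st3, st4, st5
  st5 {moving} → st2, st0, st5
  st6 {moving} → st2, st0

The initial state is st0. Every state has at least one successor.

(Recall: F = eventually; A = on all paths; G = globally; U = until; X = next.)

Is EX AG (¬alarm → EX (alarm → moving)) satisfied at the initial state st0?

States satisfying AG (¬alarm → EX (alarm → moving)): {st0, st1, st2, st3, st4, st5, st6}.
States satisfying EX AG (¬alarm → EX (alarm → moving)): {st0, st1, st2, st3, st4, st5, st6}.
st0 ∈ Sat(EX AG (¬alarm → EX (alarm → moving))).

Satisfied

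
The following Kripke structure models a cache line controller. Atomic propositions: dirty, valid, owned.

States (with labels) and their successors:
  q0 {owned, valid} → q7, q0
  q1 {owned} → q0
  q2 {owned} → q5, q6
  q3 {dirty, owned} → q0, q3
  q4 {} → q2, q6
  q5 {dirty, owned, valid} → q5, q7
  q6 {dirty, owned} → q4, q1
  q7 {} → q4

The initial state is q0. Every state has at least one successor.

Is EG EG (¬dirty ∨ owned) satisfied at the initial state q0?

States satisfying EG (¬dirty ∨ owned): {q0, q1, q2, q3, q4, q5, q6, q7}.
States satisfying EG EG (¬dirty ∨ owned): {q0, q1, q2, q3, q4, q5, q6, q7}.
q0 ∈ Sat(EG EG (¬dirty ∨ owned)).

Satisfied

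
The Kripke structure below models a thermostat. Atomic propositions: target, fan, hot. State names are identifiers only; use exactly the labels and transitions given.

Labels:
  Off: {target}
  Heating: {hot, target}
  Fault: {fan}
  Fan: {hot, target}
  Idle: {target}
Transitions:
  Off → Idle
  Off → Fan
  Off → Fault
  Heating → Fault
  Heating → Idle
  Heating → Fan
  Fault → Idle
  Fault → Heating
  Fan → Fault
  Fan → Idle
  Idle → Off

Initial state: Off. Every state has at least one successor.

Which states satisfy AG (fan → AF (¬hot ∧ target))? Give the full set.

States satisfying fan → AF (¬hot ∧ target): {Off, Heating, Fan, Idle}.
States satisfying AG (fan → AF (¬hot ∧ target)): ∅.

none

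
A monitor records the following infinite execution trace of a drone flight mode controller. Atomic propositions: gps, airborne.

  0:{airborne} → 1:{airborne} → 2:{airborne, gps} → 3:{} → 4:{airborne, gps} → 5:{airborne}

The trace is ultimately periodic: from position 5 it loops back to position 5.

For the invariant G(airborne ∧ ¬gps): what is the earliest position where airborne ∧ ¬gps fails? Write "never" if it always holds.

Check airborne ∧ ¬gps at each position in order: 0 ✓, 1 ✓.
At position 2 the labels are {airborne, gps}, so airborne ∧ ¬gps is false there. This is the first violation.

2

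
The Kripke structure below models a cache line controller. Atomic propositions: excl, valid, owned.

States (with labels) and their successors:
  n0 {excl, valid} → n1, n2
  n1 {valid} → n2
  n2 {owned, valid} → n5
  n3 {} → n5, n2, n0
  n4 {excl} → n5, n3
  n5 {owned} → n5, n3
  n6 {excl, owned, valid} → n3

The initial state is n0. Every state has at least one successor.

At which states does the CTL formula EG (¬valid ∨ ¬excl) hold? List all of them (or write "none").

States satisfying ¬valid ∨ ¬excl: {n1, n2, n3, n4, n5}.
States satisfying EG (¬valid ∨ ¬excl): {n1, n2, n3, n4, n5}.

{n1, n2, n3, n4, n5}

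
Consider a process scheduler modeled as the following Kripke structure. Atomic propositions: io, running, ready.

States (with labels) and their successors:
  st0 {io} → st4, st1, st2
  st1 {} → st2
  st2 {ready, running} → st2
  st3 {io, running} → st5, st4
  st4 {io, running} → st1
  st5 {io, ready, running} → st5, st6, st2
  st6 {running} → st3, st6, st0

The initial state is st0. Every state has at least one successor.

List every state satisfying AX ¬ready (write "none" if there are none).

States satisfying ¬ready: {st0, st1, st3, st4, st6}.
States satisfying AX ¬ready: {st4, st6}.

{st4, st6}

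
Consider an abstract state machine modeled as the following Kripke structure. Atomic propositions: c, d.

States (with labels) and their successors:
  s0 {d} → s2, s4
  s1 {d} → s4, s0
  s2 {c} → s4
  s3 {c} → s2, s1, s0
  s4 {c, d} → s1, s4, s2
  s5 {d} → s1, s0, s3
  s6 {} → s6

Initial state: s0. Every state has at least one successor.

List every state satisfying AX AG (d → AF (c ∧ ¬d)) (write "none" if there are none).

States satisfying AG (d → AF (c ∧ ¬d)): {s6}.
States satisfying AX AG (d → AF (c ∧ ¬d)): {s6}.

{s6}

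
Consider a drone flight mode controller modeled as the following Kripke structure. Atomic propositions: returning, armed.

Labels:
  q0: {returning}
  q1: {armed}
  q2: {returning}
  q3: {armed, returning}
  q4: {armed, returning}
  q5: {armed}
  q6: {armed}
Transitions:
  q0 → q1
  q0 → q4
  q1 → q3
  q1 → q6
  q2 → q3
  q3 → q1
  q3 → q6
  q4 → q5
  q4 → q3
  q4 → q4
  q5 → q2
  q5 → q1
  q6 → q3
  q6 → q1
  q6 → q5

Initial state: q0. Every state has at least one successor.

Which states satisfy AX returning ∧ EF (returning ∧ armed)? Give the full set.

{q2}

States satisfying returning: {q0, q2, q3, q4}.
States satisfying AX returning: {q2}.
States satisfying returning ∧ armed: {q3, q4}.
States satisfying EF (returning ∧ armed): {q0, q1, q2, q3, q4, q5, q6}.
States satisfying AX returning ∧ EF (returning ∧ armed): {q2}.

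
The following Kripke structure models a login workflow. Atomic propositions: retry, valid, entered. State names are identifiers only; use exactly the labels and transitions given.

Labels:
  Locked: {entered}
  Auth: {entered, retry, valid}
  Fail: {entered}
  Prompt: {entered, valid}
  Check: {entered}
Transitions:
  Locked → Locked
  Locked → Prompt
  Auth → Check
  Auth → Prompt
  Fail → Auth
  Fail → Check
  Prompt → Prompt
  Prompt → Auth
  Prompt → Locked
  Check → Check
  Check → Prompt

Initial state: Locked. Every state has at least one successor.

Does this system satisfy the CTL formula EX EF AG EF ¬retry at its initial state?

States satisfying EF AG EF ¬retry: {Locked, Auth, Fail, Prompt, Check}.
States satisfying EX EF AG EF ¬retry: {Locked, Auth, Fail, Prompt, Check}.
Locked ∈ Sat(EX EF AG EF ¬retry).

Satisfied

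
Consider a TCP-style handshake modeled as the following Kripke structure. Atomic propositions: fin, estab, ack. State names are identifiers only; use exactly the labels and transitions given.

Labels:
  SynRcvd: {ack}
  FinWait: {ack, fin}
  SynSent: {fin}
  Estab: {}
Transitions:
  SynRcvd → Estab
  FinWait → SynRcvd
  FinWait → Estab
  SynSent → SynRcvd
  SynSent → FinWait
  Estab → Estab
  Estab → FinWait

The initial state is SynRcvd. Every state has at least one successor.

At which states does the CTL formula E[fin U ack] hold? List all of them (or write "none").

States satisfying fin: {FinWait, SynSent}.
States satisfying ack: {SynRcvd, FinWait}.
States satisfying E[fin U ack]: {SynRcvd, FinWait, SynSent}.

{SynRcvd, FinWait, SynSent}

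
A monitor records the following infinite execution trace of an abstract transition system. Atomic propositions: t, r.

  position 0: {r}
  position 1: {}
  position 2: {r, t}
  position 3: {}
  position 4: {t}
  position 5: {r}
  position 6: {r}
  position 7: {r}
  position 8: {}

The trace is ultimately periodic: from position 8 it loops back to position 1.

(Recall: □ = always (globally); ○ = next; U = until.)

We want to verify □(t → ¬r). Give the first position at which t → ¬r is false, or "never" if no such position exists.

Check t → ¬r at each position in order: 0 ✓, 1 ✓.
At position 2 the labels are {r, t}, so t → ¬r is false there. This is the first violation.

2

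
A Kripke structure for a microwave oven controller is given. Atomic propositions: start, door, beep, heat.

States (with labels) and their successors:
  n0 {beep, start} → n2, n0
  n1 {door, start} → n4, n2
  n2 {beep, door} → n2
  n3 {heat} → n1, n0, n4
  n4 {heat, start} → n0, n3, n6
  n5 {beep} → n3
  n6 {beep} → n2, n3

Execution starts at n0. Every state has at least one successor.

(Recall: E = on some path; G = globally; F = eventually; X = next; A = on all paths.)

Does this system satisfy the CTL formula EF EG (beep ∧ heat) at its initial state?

Violated

States satisfying EG (beep ∧ heat): ∅.
States satisfying EF EG (beep ∧ heat): ∅.
No suitable path/successor from n0 witnesses the formula.
n0 ∉ Sat(EF EG (beep ∧ heat)).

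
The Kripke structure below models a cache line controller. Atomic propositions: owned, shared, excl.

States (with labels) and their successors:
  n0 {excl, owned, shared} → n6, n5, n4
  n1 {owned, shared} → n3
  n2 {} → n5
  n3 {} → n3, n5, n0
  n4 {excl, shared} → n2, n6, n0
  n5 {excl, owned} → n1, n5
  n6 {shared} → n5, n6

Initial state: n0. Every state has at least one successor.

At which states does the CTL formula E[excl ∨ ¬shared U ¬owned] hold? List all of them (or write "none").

{n0, n2, n3, n4, n6}

States satisfying excl ∨ ¬shared: {n0, n2, n3, n4, n5}.
States satisfying ¬owned: {n2, n3, n4, n6}.
States satisfying E[excl ∨ ¬shared U ¬owned]: {n0, n2, n3, n4, n6}.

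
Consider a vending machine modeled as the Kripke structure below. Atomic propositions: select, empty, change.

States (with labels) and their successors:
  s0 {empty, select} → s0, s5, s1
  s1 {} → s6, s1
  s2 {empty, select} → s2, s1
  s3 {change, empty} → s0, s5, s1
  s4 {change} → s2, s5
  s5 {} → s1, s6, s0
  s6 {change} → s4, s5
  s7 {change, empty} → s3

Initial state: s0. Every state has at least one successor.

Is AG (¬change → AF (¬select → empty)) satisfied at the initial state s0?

Does not hold

States satisfying ¬change → AF (¬select → empty): {s0, s2, s3, s4, s6, s7}.
States satisfying AG (¬change → AF (¬select → empty)): ∅.
s1 is reachable from s0 and violates ¬change → AF (¬select → empty), so AG fails at s0.
s0 ∉ Sat(AG (¬change → AF (¬select → empty))).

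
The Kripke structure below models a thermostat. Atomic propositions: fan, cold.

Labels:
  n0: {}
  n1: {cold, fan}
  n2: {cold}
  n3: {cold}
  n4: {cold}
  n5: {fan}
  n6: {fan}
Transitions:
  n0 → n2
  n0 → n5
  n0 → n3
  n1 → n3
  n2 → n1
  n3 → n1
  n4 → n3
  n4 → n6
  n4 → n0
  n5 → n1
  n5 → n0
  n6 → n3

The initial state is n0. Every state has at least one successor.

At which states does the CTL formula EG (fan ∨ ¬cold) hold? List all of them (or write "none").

States satisfying fan ∨ ¬cold: {n0, n1, n5, n6}.
States satisfying EG (fan ∨ ¬cold): {n0, n5}.

{n0, n5}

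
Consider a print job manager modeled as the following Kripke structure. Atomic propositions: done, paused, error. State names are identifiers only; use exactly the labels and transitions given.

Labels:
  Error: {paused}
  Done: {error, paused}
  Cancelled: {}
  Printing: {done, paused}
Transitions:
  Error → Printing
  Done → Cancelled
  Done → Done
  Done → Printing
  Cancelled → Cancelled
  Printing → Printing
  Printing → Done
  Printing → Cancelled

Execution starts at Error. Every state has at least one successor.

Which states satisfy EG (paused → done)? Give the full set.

{Cancelled, Printing}

States satisfying paused → done: {Cancelled, Printing}.
States satisfying EG (paused → done): {Cancelled, Printing}.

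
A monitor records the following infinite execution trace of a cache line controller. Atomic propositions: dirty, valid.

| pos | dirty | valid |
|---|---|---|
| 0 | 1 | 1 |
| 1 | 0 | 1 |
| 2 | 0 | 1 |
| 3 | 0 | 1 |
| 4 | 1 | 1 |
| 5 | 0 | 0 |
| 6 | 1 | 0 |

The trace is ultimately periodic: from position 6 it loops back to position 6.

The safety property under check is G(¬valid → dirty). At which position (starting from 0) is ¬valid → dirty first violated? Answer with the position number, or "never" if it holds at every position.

5

Check ¬valid → dirty at each position in order: 0 ✓, 1 ✓, 2 ✓, 3 ✓, 4 ✓.
At position 5 the labels are {}, so ¬valid → dirty is false there. This is the first violation.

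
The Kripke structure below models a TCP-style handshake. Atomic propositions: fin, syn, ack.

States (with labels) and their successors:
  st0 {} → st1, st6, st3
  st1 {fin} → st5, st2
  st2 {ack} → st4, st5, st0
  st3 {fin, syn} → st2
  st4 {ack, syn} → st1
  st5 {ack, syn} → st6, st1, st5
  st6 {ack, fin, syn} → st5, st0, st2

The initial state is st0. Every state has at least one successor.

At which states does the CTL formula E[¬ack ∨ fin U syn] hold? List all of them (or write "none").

{st0, st1, st3, st4, st5, st6}

States satisfying ¬ack ∨ fin: {st0, st1, st3, st6}.
States satisfying syn: {st3, st4, st5, st6}.
States satisfying E[¬ack ∨ fin U syn]: {st0, st1, st3, st4, st5, st6}.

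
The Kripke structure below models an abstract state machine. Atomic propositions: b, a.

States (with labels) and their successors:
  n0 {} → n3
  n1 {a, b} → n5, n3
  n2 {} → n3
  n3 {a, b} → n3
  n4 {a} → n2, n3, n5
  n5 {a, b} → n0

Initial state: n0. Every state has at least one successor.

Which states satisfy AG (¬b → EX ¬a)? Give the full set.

{n3}

States satisfying ¬b → EX ¬a: {n1, n3, n4, n5}.
States satisfying AG (¬b → EX ¬a): {n3}.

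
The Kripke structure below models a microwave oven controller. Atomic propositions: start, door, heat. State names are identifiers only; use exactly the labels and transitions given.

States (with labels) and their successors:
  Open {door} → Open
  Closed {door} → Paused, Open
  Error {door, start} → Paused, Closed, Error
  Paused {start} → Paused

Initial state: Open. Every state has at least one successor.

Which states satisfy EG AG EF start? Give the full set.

States satisfying AG EF start: {Paused}.
States satisfying EG AG EF start: {Paused}.

{Paused}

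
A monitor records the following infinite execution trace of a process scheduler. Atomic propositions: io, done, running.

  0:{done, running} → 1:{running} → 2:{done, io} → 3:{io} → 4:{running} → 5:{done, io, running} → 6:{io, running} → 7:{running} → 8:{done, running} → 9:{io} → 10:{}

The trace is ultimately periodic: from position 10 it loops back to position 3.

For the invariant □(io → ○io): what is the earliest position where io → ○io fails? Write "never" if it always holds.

Check io → ○io at each position in order: 0 ✓, 1 ✓, 2 ✓.
At position 3 the labels are {io} and the next position 4 has {running}, so io → ○io is false there. This is the first violation.

3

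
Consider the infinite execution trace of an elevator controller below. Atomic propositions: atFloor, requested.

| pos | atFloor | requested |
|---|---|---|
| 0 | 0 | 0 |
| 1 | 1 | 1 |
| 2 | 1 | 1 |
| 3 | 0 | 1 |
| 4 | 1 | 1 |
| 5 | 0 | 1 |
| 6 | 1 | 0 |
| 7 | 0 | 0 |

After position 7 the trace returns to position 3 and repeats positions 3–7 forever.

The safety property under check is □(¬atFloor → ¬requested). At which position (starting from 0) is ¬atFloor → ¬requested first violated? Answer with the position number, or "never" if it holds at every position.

Check ¬atFloor → ¬requested at each position in order: 0 ✓, 1 ✓, 2 ✓.
At position 3 the labels are {requested}, so ¬atFloor → ¬requested is false there. This is the first violation.

3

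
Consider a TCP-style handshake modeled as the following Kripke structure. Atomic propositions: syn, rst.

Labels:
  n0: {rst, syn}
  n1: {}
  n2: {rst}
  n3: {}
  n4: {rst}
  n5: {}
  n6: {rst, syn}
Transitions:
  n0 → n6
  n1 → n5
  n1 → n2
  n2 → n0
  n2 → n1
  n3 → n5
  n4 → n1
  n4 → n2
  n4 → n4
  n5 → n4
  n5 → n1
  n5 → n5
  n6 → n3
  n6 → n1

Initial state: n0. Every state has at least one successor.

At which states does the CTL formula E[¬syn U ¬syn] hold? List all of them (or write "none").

{n1, n2, n3, n4, n5}

States satisfying ¬syn: {n1, n2, n3, n4, n5}.
States satisfying E[¬syn U ¬syn]: {n1, n2, n3, n4, n5}.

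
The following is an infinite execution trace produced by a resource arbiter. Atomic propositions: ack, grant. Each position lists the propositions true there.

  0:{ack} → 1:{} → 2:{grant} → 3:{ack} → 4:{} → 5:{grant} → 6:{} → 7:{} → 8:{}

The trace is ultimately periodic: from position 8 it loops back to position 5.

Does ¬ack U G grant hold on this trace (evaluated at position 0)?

Walking from position 0: at position 0, G grant has not yet held and ¬ack fails, so ¬ack U G grant is false.

Violated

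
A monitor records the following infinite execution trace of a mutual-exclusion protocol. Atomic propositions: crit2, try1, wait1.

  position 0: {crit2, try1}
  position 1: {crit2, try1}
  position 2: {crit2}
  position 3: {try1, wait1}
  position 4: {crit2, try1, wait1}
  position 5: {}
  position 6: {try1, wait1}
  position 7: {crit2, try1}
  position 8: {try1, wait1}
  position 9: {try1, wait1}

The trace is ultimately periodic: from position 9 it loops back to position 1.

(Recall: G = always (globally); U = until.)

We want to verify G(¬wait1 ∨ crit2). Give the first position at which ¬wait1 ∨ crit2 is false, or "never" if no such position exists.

Check ¬wait1 ∨ crit2 at each position in order: 0 ✓, 1 ✓, 2 ✓.
At position 3 the labels are {try1, wait1}, so ¬wait1 ∨ crit2 is false there. This is the first violation.

3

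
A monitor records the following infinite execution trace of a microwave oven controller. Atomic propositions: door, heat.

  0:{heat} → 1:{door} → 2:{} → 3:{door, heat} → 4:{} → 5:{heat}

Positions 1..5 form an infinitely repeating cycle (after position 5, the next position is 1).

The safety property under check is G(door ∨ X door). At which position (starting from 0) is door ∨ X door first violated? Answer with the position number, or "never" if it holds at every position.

Check door ∨ X door at each position in order: 0 ✓, 1 ✓, 2 ✓, 3 ✓.
At position 4 the labels are {} and the next position 5 has {heat}, so door ∨ X door is false there. This is the first violation.

4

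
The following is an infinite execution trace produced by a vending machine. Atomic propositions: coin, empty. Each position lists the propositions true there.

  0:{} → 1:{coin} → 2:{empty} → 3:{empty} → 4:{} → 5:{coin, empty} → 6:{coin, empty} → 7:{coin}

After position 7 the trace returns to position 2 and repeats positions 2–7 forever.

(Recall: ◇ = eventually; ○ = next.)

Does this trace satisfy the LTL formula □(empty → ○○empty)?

Does not hold

empty → ○○empty must hold at every position from 0 onward. It fails at position 2, so □(empty → ○○empty) is false.
Positions where empty holds: 2, 3, 5, 6.
Check ○○empty at each: 2→fails, 3→ok, 5→fails, 6→ok.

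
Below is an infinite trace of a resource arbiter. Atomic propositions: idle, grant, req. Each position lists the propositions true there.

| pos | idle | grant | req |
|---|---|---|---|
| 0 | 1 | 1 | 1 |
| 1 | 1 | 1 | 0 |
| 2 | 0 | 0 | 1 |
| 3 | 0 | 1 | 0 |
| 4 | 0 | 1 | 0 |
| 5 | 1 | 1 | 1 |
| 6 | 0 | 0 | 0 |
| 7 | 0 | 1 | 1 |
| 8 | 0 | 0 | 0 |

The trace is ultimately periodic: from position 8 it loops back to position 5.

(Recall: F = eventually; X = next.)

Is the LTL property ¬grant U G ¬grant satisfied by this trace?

Violated

Walking from position 0: at position 0, G ¬grant has not yet held and ¬grant fails, so ¬grant U G ¬grant is false.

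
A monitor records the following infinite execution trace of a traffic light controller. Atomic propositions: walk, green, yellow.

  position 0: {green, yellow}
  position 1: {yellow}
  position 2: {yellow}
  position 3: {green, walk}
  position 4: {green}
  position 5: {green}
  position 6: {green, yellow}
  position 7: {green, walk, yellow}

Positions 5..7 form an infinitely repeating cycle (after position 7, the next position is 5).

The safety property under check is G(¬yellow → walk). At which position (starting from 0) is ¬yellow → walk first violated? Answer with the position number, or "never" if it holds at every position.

4

Check ¬yellow → walk at each position in order: 0 ✓, 1 ✓, 2 ✓, 3 ✓.
At position 4 the labels are {green}, so ¬yellow → walk is false there. This is the first violation.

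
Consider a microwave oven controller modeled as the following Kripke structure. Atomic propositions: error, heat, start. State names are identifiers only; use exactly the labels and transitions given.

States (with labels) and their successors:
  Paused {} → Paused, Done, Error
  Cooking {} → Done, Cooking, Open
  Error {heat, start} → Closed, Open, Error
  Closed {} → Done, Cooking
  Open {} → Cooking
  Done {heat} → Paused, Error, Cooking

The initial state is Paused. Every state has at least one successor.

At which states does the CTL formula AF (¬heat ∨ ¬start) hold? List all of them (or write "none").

{Paused, Cooking, Closed, Open, Done}

States satisfying ¬heat ∨ ¬start: {Paused, Cooking, Closed, Open, Done}.
States satisfying AF (¬heat ∨ ¬start): {Paused, Cooking, Closed, Open, Done}.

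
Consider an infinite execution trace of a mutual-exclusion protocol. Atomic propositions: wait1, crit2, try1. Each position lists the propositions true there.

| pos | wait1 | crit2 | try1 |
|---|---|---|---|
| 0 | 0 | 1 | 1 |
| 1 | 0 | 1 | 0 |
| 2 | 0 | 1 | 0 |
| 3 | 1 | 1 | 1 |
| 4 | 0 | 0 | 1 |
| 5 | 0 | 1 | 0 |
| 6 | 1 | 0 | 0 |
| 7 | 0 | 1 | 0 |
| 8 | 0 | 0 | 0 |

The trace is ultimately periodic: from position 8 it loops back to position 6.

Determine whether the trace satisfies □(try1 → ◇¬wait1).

Holds

try1 → ◇¬wait1 holds at every position 0..8, and those are all positions ever visited, so □(try1 → ◇¬wait1) holds.
Positions where try1 holds: 0, 3, 4.
Check ◇¬wait1 at each: 0→ok, 3→ok, 4→ok.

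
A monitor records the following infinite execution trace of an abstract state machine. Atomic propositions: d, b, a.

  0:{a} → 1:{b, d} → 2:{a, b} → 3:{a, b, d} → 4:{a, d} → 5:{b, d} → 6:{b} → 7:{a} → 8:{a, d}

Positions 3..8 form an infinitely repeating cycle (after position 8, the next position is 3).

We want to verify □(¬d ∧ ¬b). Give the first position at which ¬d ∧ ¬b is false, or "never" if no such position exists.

Check ¬d ∧ ¬b at each position in order: 0 ✓.
At position 1 the labels are {b, d}, so ¬d ∧ ¬b is false there. This is the first violation.

1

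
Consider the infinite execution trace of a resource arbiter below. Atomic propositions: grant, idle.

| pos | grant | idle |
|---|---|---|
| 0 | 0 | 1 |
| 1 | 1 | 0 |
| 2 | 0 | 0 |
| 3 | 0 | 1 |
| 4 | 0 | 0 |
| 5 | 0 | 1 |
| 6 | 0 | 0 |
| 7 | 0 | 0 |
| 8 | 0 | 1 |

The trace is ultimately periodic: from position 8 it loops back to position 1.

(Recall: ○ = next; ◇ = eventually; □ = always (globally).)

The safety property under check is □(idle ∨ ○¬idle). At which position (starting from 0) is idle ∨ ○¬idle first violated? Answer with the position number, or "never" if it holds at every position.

Check idle ∨ ○¬idle at each position in order: 0 ✓, 1 ✓.
At position 2 the labels are {} and the next position 3 has {idle}, so idle ∨ ○¬idle is false there. This is the first violation.

2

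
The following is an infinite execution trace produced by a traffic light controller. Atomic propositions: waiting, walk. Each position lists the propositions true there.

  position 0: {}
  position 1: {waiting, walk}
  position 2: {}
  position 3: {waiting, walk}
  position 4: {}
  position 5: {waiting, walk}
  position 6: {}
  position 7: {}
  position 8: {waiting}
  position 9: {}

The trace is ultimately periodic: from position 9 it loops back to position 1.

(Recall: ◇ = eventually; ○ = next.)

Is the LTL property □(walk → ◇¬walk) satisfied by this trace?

walk → ◇¬walk holds at every position 0..9, and those are all positions ever visited, so □(walk → ◇¬walk) holds.
Positions where walk holds: 1, 3, 5.
Check ◇¬walk at each: 1→ok, 3→ok, 5→ok.

Yes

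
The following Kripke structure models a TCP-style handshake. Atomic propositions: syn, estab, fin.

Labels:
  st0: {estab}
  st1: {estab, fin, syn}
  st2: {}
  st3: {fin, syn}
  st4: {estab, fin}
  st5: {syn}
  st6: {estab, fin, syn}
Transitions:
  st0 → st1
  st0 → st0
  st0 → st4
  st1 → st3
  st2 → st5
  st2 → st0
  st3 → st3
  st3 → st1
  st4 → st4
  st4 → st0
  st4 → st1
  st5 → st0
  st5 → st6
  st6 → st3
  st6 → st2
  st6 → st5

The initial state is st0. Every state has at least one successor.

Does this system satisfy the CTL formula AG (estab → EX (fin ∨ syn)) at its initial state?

Satisfied

States satisfying estab → EX (fin ∨ syn): {st0, st1, st2, st3, st4, st5, st6}.
States satisfying AG (estab → EX (fin ∨ syn)): {st0, st1, st2, st3, st4, st5, st6}.
Every state reachable from st0 satisfies estab → EX (fin ∨ syn).
st0 ∈ Sat(AG (estab → EX (fin ∨ syn))).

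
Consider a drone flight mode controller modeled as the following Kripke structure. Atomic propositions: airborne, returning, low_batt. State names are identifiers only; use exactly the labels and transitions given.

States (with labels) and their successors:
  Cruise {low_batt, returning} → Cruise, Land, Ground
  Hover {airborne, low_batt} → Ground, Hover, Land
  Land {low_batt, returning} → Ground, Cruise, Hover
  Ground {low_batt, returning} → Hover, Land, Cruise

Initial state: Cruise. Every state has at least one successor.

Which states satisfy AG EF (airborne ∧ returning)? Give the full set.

none

States satisfying EF (airborne ∧ returning): ∅.
States satisfying AG EF (airborne ∧ returning): ∅.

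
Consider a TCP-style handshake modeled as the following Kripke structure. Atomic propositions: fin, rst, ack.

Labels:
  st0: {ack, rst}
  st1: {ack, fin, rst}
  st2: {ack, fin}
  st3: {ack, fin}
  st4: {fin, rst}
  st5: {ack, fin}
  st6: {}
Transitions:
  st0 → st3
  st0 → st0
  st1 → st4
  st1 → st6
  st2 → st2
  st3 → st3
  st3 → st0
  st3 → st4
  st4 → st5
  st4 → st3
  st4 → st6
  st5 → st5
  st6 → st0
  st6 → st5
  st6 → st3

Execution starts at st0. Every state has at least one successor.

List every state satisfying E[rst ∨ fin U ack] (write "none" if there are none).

States satisfying rst ∨ fin: {st0, st1, st2, st3, st4, st5}.
States satisfying ack: {st0, st1, st2, st3, st5}.
States satisfying E[rst ∨ fin U ack]: {st0, st1, st2, st3, st4, st5}.

{st0, st1, st2, st3, st4, st5}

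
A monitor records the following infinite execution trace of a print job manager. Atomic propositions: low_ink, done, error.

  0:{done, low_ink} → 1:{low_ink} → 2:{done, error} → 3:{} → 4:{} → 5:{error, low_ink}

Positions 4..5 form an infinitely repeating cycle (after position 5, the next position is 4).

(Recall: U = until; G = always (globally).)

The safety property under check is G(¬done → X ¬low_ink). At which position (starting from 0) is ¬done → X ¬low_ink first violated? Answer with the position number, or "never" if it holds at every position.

Check ¬done → X ¬low_ink at each position in order: 0 ✓, 1 ✓, 2 ✓, 3 ✓.
At position 4 the labels are {} and the next position 5 has {error, low_ink}, so ¬done → X ¬low_ink is false there. This is the first violation.

4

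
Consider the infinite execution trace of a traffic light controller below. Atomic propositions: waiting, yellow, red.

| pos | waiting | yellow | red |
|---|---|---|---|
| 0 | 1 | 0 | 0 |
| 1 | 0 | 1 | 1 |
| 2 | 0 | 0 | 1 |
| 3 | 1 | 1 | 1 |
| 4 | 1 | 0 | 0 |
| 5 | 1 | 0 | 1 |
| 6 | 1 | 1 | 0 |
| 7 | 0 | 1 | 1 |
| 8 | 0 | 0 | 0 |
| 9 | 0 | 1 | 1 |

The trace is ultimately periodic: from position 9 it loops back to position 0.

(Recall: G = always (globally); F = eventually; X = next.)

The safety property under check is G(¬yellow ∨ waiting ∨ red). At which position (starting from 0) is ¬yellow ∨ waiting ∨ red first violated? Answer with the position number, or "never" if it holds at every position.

¬yellow ∨ waiting ∨ red holds at every position 0..9, and those are all the positions the trace ever visits, so the invariant G(¬yellow ∨ waiting ∨ red) is never violated.

never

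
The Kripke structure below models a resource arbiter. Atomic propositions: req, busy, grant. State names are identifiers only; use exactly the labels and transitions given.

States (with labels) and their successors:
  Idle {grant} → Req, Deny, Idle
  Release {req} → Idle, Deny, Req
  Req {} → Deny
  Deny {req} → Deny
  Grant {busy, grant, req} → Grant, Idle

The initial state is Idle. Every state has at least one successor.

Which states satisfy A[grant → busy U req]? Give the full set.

States satisfying grant → busy: {Release, Req, Deny, Grant}.
States satisfying req: {Release, Deny, Grant}.
States satisfying A[grant → busy U req]: {Release, Req, Deny, Grant}.

{Release, Req, Deny, Grant}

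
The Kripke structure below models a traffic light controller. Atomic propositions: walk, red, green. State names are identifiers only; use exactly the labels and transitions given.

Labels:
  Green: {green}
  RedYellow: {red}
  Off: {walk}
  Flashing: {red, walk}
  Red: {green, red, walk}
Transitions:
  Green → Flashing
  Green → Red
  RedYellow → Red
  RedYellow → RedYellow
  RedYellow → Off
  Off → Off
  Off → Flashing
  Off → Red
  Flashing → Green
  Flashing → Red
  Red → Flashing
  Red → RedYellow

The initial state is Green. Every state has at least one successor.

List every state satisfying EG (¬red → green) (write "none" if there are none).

States satisfying ¬red → green: {Green, RedYellow, Flashing, Red}.
States satisfying EG (¬red → green): {Green, RedYellow, Flashing, Red}.

{Green, RedYellow, Flashing, Red}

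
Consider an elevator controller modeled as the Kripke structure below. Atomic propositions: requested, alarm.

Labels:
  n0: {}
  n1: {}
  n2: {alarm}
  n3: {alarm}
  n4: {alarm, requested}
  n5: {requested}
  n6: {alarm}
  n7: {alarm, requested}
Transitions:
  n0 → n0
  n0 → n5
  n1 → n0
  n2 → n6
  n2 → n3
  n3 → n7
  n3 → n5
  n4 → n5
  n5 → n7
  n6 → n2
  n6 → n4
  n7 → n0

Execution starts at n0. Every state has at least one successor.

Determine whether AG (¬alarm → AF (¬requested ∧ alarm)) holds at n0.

States satisfying ¬alarm → AF (¬requested ∧ alarm): {n2, n3, n4, n6, n7}.
States satisfying AG (¬alarm → AF (¬requested ∧ alarm)): ∅.
n0 is reachable from n0 and violates ¬alarm → AF (¬requested ∧ alarm), so AG fails at n0.
n0 ∉ Sat(AG (¬alarm → AF (¬requested ∧ alarm))).

No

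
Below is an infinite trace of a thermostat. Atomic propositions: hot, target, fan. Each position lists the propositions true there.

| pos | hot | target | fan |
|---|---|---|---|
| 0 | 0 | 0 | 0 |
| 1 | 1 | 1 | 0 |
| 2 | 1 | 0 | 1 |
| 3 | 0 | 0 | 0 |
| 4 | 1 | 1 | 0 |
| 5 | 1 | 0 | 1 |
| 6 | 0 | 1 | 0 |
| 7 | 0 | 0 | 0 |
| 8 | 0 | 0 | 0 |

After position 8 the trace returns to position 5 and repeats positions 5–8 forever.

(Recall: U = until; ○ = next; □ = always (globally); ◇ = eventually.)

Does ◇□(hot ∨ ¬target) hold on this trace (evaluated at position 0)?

No

□(hot ∨ ¬target) is false at every position 0..8, so it never becomes true and ◇□(hot ∨ ¬target) fails.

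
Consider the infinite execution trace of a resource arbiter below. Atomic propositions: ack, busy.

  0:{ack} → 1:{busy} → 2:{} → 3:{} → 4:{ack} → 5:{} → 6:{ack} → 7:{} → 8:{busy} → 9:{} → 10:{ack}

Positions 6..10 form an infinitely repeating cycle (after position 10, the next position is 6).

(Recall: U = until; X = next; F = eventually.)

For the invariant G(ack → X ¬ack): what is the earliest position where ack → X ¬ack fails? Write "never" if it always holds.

10

Check ack → X ¬ack at each position in order: 0 ✓, 1 ✓, 2 ✓, 3 ✓, 4 ✓, 5 ✓, 6 ✓, 7 ✓, 8 ✓, 9 ✓.
At position 10 the labels are {ack} and the next position 6 has {ack}, so ack → X ¬ack is false there. This is the first violation.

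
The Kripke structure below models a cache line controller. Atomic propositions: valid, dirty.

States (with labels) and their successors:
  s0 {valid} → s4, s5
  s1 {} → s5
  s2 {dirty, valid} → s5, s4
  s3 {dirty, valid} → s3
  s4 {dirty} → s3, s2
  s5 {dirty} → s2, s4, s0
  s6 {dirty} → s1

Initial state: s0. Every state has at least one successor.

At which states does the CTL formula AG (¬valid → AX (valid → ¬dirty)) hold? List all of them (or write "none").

States satisfying ¬valid → AX (valid → ¬dirty): {s0, s1, s2, s3, s6}.
States satisfying AG (¬valid → AX (valid → ¬dirty)): {s3}.

{s3}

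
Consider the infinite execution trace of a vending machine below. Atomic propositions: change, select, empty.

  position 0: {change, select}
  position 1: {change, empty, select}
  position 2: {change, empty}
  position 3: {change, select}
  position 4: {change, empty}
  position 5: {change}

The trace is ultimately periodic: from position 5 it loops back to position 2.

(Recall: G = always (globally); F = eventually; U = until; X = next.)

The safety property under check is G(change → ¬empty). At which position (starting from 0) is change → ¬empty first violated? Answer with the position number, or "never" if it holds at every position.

1

Check change → ¬empty at each position in order: 0 ✓.
At position 1 the labels are {change, empty, select}, so change → ¬empty is false there. This is the first violation.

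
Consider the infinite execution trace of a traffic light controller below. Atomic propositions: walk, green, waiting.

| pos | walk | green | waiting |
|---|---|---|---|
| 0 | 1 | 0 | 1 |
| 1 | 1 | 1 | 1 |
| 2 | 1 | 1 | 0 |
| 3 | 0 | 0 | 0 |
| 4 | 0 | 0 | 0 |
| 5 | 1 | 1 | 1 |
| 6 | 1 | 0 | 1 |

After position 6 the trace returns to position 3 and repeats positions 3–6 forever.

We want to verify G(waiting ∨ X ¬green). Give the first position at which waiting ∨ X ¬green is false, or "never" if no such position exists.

Check waiting ∨ X ¬green at each position in order: 0 ✓, 1 ✓, 2 ✓, 3 ✓.
At position 4 the labels are {} and the next position 5 has {green, waiting, walk}, so waiting ∨ X ¬green is false there. This is the first violation.

4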